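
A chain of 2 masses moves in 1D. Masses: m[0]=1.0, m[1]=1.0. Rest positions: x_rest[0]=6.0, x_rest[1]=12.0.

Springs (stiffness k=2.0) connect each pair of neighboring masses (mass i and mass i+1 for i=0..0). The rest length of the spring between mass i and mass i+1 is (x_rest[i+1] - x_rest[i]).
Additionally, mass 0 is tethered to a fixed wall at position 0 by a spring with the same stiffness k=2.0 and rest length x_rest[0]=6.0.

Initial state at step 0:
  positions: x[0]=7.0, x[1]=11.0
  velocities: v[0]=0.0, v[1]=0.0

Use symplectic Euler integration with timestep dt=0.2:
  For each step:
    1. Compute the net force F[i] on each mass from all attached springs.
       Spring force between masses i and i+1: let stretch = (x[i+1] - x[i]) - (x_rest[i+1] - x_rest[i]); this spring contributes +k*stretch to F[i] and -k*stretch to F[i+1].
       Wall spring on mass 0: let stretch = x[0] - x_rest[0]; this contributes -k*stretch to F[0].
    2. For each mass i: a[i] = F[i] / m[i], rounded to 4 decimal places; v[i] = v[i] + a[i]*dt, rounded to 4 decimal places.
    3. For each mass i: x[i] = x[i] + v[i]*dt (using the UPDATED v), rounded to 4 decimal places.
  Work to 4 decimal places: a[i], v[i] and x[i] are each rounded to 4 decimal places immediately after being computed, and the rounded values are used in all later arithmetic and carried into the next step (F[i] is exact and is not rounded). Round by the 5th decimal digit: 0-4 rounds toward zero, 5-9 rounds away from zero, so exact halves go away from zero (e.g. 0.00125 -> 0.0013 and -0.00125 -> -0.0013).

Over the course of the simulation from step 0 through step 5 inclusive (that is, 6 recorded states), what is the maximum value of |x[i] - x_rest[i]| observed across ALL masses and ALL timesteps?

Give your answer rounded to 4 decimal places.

Answer: 1.0893

Derivation:
Step 0: x=[7.0000 11.0000] v=[0.0000 0.0000]
Step 1: x=[6.7600 11.1600] v=[-1.2000 0.8000]
Step 2: x=[6.3312 11.4480] v=[-2.1440 1.4400]
Step 3: x=[5.8052 11.8067] v=[-2.6298 1.7933]
Step 4: x=[5.2949 12.1652] v=[-2.5513 1.7927]
Step 5: x=[4.9107 12.4541] v=[-1.9211 1.4446]
Max displacement = 1.0893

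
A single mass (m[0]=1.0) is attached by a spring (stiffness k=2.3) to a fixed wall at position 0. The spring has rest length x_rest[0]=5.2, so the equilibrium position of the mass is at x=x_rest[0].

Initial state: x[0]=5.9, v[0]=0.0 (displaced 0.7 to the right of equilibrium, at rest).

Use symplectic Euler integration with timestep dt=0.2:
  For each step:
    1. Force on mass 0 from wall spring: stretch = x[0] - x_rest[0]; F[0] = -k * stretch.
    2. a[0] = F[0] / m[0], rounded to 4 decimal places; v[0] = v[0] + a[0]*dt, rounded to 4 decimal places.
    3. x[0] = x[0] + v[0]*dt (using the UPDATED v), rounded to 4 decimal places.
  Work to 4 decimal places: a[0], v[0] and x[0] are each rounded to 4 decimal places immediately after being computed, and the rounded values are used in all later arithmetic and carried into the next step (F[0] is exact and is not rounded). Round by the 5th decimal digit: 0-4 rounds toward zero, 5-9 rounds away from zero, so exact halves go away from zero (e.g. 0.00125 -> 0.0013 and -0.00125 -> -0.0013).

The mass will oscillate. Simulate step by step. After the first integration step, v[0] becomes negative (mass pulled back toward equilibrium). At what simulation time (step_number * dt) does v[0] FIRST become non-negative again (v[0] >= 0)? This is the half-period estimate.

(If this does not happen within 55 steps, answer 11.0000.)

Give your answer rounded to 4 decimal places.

Step 0: x=[5.9000] v=[0.0000]
Step 1: x=[5.8356] v=[-0.3220]
Step 2: x=[5.7127] v=[-0.6144]
Step 3: x=[5.5427] v=[-0.8502]
Step 4: x=[5.3411] v=[-1.0078]
Step 5: x=[5.1266] v=[-1.0727]
Step 6: x=[4.9188] v=[-1.0389]
Step 7: x=[4.7369] v=[-0.9095]
Step 8: x=[4.5976] v=[-0.6965]
Step 9: x=[4.5137] v=[-0.4194]
Step 10: x=[4.4930] v=[-0.1037]
Step 11: x=[4.5373] v=[0.2215]
First v>=0 after going negative at step 11, time=2.2000

Answer: 2.2000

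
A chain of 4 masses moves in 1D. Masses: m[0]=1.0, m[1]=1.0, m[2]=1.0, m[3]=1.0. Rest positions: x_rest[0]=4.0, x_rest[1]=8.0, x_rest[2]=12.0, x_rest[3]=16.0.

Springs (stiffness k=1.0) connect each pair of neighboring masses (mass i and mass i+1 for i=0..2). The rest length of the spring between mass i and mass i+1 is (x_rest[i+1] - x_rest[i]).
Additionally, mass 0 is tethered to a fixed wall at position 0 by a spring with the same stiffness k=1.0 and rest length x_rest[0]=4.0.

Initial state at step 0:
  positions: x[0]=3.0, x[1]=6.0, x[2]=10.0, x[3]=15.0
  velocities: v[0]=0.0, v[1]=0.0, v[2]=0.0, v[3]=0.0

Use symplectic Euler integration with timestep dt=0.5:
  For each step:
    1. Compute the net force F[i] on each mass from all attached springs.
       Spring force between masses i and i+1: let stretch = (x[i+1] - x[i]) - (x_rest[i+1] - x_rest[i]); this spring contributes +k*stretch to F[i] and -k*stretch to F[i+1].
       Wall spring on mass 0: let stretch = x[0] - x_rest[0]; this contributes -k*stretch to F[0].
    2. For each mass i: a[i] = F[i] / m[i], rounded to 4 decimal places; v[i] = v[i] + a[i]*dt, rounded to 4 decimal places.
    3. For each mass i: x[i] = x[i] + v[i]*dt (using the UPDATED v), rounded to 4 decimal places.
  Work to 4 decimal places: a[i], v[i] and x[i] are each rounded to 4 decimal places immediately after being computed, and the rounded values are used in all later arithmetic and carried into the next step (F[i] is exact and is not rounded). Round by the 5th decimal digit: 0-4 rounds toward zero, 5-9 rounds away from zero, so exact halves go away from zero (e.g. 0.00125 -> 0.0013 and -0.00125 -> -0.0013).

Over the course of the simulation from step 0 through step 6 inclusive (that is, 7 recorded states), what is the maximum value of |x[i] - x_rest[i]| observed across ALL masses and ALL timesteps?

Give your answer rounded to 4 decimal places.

Answer: 2.0273

Derivation:
Step 0: x=[3.0000 6.0000 10.0000 15.0000] v=[0.0000 0.0000 0.0000 0.0000]
Step 1: x=[3.0000 6.2500 10.2500 14.7500] v=[0.0000 0.5000 0.5000 -0.5000]
Step 2: x=[3.0625 6.6875 10.6250 14.3750] v=[0.1250 0.8750 0.7500 -0.7500]
Step 3: x=[3.2657 7.2032 10.9532 14.0625] v=[0.4063 1.0313 0.6563 -0.6250]
Step 4: x=[3.6368 7.6720 11.1212 13.9727] v=[0.7422 0.9376 0.3360 -0.1797]
Step 5: x=[4.1075 7.9943 11.1398 14.1700] v=[0.9414 0.6446 0.0372 0.3946]
Step 6: x=[4.5231 8.1313 11.1296 14.6098] v=[0.8311 0.2740 -0.0205 0.8795]
Max displacement = 2.0273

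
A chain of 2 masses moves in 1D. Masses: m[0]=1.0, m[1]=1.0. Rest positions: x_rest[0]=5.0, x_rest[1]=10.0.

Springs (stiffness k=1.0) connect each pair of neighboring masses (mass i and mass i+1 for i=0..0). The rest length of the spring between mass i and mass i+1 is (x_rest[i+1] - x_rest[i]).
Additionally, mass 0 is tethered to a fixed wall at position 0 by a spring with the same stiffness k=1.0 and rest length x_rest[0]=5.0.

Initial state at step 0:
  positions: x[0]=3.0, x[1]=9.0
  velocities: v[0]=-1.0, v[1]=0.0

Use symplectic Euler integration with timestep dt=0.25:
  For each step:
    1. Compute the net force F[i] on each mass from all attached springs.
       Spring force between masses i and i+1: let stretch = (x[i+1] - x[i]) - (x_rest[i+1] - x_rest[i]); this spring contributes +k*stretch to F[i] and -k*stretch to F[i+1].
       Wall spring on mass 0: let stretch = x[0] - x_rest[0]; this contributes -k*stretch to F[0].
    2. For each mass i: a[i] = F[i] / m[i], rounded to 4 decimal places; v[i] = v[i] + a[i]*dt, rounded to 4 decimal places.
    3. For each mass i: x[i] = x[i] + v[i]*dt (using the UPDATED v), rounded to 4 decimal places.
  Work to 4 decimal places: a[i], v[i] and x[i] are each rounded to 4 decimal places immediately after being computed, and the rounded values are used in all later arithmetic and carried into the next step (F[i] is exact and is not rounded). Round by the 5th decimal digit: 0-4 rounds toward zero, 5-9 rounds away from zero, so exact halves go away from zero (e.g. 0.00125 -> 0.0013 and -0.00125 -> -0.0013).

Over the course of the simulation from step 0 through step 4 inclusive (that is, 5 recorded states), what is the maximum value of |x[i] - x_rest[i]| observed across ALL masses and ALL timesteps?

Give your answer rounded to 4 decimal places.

Answer: 2.0625

Derivation:
Step 0: x=[3.0000 9.0000] v=[-1.0000 0.0000]
Step 1: x=[2.9375 8.9375] v=[-0.2500 -0.2500]
Step 2: x=[3.0664 8.8125] v=[0.5156 -0.5000]
Step 3: x=[3.3628 8.6409] v=[1.1855 -0.6865]
Step 4: x=[3.7789 8.4519] v=[1.6643 -0.7560]
Max displacement = 2.0625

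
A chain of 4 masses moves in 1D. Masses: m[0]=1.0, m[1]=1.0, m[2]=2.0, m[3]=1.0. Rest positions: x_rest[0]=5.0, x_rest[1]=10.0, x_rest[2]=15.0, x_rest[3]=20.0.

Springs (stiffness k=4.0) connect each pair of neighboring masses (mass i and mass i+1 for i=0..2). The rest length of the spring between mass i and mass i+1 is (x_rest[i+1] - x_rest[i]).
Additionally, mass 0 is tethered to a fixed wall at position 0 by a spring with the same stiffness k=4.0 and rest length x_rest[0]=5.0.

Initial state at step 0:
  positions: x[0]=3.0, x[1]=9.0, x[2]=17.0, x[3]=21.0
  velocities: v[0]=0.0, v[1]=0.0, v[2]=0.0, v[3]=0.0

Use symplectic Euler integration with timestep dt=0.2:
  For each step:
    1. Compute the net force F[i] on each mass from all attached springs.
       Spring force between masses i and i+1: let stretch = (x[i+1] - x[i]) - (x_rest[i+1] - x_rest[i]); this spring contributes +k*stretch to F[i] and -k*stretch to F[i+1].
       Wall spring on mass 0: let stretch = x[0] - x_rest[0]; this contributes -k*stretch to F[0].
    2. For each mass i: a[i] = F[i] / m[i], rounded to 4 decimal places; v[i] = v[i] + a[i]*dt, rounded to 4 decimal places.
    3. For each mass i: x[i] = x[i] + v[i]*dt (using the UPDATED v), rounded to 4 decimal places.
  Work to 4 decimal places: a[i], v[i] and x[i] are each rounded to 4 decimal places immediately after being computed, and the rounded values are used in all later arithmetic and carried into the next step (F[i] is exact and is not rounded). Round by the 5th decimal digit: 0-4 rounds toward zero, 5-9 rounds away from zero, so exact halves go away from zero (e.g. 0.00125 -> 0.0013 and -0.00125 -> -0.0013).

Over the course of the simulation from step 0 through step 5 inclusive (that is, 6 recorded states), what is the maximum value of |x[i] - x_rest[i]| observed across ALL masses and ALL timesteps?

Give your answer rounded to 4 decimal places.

Step 0: x=[3.0000 9.0000 17.0000 21.0000] v=[0.0000 0.0000 0.0000 0.0000]
Step 1: x=[3.4800 9.3200 16.6800 21.1600] v=[2.4000 1.6000 -1.6000 0.8000]
Step 2: x=[4.3376 9.8832 16.1296 21.4032] v=[4.2880 2.8160 -2.7520 1.2160]
Step 3: x=[5.3885 10.5585 15.5014 21.6026] v=[5.2544 3.3766 -3.1411 0.9971]
Step 4: x=[6.4044 11.1975 14.9658 21.6258] v=[5.0796 3.1949 -2.6778 0.1161]
Step 5: x=[7.1625 11.6725 14.6616 21.3834] v=[3.7906 2.3751 -1.5211 -1.2119]
Max displacement = 2.1625

Answer: 2.1625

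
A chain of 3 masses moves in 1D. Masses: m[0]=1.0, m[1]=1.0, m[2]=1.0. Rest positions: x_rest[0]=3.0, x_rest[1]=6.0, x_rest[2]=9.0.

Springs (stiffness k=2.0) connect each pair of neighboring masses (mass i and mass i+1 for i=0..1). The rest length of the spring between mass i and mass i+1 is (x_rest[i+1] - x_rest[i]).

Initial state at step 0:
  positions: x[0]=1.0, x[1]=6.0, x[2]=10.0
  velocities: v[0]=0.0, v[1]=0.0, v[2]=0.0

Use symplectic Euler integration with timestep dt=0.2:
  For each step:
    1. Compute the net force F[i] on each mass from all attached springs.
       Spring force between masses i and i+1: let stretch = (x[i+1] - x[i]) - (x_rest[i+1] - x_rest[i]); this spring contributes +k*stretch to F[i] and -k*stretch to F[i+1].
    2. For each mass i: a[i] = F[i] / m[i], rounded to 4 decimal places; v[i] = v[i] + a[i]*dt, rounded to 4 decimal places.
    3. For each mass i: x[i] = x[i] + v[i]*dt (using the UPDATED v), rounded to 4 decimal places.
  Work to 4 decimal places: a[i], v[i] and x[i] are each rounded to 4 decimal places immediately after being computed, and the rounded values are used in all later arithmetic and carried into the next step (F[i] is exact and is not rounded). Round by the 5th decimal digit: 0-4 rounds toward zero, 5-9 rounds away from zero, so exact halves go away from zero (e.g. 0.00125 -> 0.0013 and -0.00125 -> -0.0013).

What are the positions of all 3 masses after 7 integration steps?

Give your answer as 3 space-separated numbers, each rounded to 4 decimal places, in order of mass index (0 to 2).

Answer: 3.6132 5.3773 8.0095

Derivation:
Step 0: x=[1.0000 6.0000 10.0000] v=[0.0000 0.0000 0.0000]
Step 1: x=[1.1600 5.9200 9.9200] v=[0.8000 -0.4000 -0.4000]
Step 2: x=[1.4608 5.7792 9.7600] v=[1.5040 -0.7040 -0.8000]
Step 3: x=[1.8671 5.6114 9.5215] v=[2.0314 -0.8390 -1.1923]
Step 4: x=[2.3329 5.4569 9.2102] v=[2.3291 -0.7727 -1.5563]
Step 5: x=[2.8086 5.3527 8.8387] v=[2.3787 -0.5210 -1.8576]
Step 6: x=[3.2479 5.3239 8.4283] v=[2.1963 -0.1442 -2.0520]
Step 7: x=[3.6132 5.3773 8.0095] v=[1.8267 0.2672 -2.0938]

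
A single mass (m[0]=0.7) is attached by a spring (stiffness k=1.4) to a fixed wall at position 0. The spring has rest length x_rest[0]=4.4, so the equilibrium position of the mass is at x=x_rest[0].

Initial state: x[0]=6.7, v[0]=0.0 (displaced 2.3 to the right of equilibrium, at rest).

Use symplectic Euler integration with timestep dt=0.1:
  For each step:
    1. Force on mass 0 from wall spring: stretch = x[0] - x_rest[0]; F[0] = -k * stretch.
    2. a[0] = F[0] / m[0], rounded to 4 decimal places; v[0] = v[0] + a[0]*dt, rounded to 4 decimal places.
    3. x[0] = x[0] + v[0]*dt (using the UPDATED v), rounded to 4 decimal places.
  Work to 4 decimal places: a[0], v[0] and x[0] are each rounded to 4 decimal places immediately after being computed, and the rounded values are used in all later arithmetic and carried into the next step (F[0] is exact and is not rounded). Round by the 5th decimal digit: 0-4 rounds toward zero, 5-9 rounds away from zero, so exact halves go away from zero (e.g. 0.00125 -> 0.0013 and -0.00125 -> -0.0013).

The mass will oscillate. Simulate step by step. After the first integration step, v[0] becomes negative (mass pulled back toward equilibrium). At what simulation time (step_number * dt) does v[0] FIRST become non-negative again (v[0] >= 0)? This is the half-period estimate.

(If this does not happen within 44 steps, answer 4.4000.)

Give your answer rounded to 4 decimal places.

Answer: 2.3000

Derivation:
Step 0: x=[6.7000] v=[0.0000]
Step 1: x=[6.6540] v=[-0.4600]
Step 2: x=[6.5629] v=[-0.9108]
Step 3: x=[6.4286] v=[-1.3434]
Step 4: x=[6.2537] v=[-1.7491]
Step 5: x=[6.0417] v=[-2.1198]
Step 6: x=[5.7969] v=[-2.4481]
Step 7: x=[5.5242] v=[-2.7275]
Step 8: x=[5.2290] v=[-2.9523]
Step 9: x=[4.9172] v=[-3.1181]
Step 10: x=[4.5951] v=[-3.2215]
Step 11: x=[4.2691] v=[-3.2605]
Step 12: x=[3.9457] v=[-3.2343]
Step 13: x=[3.6314] v=[-3.1434]
Step 14: x=[3.3324] v=[-2.9897]
Step 15: x=[3.0548] v=[-2.7762]
Step 16: x=[2.8041] v=[-2.5072]
Step 17: x=[2.5853] v=[-2.1880]
Step 18: x=[2.4028] v=[-1.8251]
Step 19: x=[2.2602] v=[-1.4257]
Step 20: x=[2.1604] v=[-0.9977]
Step 21: x=[2.1054] v=[-0.5498]
Step 22: x=[2.0963] v=[-0.0909]
Step 23: x=[2.1333] v=[0.3698]
First v>=0 after going negative at step 23, time=2.3000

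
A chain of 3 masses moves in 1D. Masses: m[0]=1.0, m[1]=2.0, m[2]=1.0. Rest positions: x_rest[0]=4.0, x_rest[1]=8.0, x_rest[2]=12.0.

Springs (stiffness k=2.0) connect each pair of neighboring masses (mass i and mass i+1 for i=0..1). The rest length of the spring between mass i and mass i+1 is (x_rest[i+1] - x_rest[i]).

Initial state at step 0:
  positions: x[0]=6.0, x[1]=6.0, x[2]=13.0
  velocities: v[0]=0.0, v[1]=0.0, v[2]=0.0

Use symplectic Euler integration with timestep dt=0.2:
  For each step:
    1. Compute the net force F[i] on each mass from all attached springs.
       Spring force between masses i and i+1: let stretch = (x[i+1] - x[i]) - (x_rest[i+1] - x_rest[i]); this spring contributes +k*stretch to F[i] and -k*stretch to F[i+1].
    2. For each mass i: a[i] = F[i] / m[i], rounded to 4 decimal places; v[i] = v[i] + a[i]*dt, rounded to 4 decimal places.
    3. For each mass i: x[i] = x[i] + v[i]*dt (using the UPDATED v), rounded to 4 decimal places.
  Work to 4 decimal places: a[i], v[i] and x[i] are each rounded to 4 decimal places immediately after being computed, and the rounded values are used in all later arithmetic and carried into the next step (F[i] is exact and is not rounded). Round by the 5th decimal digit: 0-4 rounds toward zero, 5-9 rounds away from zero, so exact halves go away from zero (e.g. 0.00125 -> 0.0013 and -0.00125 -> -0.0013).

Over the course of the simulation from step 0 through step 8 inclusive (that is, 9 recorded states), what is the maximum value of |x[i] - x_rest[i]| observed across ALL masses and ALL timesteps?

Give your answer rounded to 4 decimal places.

Step 0: x=[6.0000 6.0000 13.0000] v=[0.0000 0.0000 0.0000]
Step 1: x=[5.6800 6.2800 12.7600] v=[-1.6000 1.4000 -1.2000]
Step 2: x=[5.0880 6.7952 12.3216] v=[-2.9600 2.5760 -2.1920]
Step 3: x=[4.3126 7.4632 11.7611] v=[-3.8771 3.3398 -2.8026]
Step 4: x=[3.4692 8.1771 11.1767] v=[-4.2169 3.5693 -2.9218]
Step 5: x=[2.6825 8.8226 10.6724] v=[-3.9337 3.2276 -2.5216]
Step 6: x=[2.0670 9.2965 10.3401] v=[-3.0777 2.3695 -1.6615]
Step 7: x=[1.7098 9.5230 10.2443] v=[-1.7859 1.1323 -0.4789]
Step 8: x=[1.6577 9.4658 10.4108] v=[-0.2606 -0.2861 0.8326]
Max displacement = 2.3423

Answer: 2.3423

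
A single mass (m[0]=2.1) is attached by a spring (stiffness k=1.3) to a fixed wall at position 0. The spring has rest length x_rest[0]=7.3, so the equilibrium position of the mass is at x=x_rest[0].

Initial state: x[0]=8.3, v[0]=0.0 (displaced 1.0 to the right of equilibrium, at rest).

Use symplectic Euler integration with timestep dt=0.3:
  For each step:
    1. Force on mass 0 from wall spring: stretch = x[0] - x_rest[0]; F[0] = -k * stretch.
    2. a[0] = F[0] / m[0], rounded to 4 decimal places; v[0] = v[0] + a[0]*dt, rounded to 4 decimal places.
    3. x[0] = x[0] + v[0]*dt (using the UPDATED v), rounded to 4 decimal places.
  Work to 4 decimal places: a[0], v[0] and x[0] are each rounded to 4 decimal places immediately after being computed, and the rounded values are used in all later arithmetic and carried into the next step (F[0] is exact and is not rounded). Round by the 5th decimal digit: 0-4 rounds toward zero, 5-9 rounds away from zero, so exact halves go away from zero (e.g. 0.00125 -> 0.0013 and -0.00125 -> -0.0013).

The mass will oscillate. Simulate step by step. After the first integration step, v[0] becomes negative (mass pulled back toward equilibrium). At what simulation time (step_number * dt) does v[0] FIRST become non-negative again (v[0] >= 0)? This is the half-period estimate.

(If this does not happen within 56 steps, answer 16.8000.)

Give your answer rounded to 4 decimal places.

Step 0: x=[8.3000] v=[0.0000]
Step 1: x=[8.2443] v=[-0.1857]
Step 2: x=[8.1360] v=[-0.3611]
Step 3: x=[7.9811] v=[-0.5164]
Step 4: x=[7.7882] v=[-0.6429]
Step 5: x=[7.5681] v=[-0.7336]
Step 6: x=[7.3331] v=[-0.7834]
Step 7: x=[7.0962] v=[-0.7896]
Step 8: x=[6.8707] v=[-0.7517]
Step 9: x=[6.6691] v=[-0.6720]
Step 10: x=[6.5027] v=[-0.5548]
Step 11: x=[6.3807] v=[-0.4067]
Step 12: x=[6.3099] v=[-0.2360]
Step 13: x=[6.2943] v=[-0.0521]
Step 14: x=[6.3347] v=[0.1347]
First v>=0 after going negative at step 14, time=4.2000

Answer: 4.2000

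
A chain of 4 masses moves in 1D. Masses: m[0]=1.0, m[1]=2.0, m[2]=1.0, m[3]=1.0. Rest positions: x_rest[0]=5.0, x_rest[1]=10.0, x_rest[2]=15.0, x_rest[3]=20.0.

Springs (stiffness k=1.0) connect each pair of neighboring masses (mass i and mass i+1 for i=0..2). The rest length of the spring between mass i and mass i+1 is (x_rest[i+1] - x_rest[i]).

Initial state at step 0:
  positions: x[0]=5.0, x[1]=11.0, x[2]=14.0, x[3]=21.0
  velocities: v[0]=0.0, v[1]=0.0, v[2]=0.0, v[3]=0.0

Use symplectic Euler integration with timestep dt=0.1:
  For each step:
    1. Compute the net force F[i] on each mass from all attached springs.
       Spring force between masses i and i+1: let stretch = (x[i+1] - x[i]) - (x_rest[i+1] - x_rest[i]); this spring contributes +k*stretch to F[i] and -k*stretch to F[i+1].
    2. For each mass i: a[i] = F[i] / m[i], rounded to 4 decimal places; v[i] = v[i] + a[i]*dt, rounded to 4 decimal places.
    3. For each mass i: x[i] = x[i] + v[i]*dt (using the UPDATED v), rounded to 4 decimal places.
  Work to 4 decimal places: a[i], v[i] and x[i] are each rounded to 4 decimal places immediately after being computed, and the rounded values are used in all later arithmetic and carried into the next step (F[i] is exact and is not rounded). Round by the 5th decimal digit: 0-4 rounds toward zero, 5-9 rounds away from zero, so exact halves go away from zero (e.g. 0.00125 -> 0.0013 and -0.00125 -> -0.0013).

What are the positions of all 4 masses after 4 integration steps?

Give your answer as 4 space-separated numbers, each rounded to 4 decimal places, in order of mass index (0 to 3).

Answer: 5.0963 10.8559 14.3830 20.8089

Derivation:
Step 0: x=[5.0000 11.0000 14.0000 21.0000] v=[0.0000 0.0000 0.0000 0.0000]
Step 1: x=[5.0100 10.9850 14.0400 20.9800] v=[0.1000 -0.1500 0.4000 -0.2000]
Step 2: x=[5.0298 10.9554 14.1189 20.9406] v=[0.1975 -0.2960 0.7885 -0.3940]
Step 3: x=[5.0588 10.9120 14.2343 20.8830] v=[0.2901 -0.4341 1.1543 -0.5762]
Step 4: x=[5.0963 10.8559 14.3830 20.8089] v=[0.3754 -0.5607 1.4869 -0.7411]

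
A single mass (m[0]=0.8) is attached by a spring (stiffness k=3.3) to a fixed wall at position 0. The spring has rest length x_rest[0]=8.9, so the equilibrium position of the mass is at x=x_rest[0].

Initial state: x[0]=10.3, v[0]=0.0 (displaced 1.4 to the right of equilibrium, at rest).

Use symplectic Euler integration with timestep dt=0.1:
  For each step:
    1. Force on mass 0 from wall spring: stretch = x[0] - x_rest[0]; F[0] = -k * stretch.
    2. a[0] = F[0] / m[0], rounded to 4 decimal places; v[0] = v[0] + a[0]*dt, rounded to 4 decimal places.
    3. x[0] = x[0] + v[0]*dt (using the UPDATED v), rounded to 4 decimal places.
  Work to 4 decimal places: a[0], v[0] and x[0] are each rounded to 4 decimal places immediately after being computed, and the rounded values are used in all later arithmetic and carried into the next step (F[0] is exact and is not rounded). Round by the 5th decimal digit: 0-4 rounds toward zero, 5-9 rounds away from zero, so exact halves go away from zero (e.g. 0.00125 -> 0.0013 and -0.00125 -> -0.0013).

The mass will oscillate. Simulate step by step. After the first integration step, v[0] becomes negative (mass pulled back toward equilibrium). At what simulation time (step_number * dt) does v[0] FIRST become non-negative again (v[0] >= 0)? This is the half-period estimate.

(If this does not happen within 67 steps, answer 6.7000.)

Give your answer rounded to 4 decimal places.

Answer: 1.6000

Derivation:
Step 0: x=[10.3000] v=[0.0000]
Step 1: x=[10.2423] v=[-0.5775]
Step 2: x=[10.1292] v=[-1.1312]
Step 3: x=[9.9654] v=[-1.6383]
Step 4: x=[9.7576] v=[-2.0778]
Step 5: x=[9.5144] v=[-2.4316]
Step 6: x=[9.2459] v=[-2.6850]
Step 7: x=[8.9631] v=[-2.8277]
Step 8: x=[8.6777] v=[-2.8537]
Step 9: x=[8.4015] v=[-2.7620]
Step 10: x=[8.1459] v=[-2.5564]
Step 11: x=[7.9214] v=[-2.2453]
Step 12: x=[7.7372] v=[-1.8416]
Step 13: x=[7.6010] v=[-1.3619]
Step 14: x=[7.5184] v=[-0.8261]
Step 15: x=[7.4928] v=[-0.2562]
Step 16: x=[7.5252] v=[0.3243]
First v>=0 after going negative at step 16, time=1.6000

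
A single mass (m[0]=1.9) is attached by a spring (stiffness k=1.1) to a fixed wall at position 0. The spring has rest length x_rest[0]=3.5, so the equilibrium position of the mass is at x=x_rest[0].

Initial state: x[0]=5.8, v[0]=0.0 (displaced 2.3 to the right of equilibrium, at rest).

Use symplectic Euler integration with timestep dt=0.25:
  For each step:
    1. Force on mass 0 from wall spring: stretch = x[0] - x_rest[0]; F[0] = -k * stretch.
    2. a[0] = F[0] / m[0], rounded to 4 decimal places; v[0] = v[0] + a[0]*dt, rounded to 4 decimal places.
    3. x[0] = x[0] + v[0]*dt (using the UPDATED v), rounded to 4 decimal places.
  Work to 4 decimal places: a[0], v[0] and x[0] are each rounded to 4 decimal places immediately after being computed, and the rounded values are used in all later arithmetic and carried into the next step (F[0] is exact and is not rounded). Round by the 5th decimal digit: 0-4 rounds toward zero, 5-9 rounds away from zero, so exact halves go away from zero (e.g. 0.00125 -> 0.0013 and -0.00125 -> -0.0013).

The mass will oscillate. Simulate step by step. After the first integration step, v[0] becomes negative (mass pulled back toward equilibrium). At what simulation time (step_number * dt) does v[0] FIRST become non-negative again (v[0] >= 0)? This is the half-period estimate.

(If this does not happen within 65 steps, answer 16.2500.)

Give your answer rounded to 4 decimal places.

Answer: 4.2500

Derivation:
Step 0: x=[5.8000] v=[0.0000]
Step 1: x=[5.7168] v=[-0.3329]
Step 2: x=[5.5534] v=[-0.6538]
Step 3: x=[5.3157] v=[-0.9510]
Step 4: x=[5.0123] v=[-1.2138]
Step 5: x=[4.6541] v=[-1.4327]
Step 6: x=[4.2542] v=[-1.5998]
Step 7: x=[3.8270] v=[-1.7090]
Step 8: x=[3.3879] v=[-1.7563]
Step 9: x=[2.9529] v=[-1.7401]
Step 10: x=[2.5377] v=[-1.6609]
Step 11: x=[2.1573] v=[-1.5216]
Step 12: x=[1.8255] v=[-1.3273]
Step 13: x=[1.5543] v=[-1.0850]
Step 14: x=[1.3535] v=[-0.8034]
Step 15: x=[1.2303] v=[-0.4927]
Step 16: x=[1.1893] v=[-0.1642]
Step 17: x=[1.2319] v=[0.1703]
First v>=0 after going negative at step 17, time=4.2500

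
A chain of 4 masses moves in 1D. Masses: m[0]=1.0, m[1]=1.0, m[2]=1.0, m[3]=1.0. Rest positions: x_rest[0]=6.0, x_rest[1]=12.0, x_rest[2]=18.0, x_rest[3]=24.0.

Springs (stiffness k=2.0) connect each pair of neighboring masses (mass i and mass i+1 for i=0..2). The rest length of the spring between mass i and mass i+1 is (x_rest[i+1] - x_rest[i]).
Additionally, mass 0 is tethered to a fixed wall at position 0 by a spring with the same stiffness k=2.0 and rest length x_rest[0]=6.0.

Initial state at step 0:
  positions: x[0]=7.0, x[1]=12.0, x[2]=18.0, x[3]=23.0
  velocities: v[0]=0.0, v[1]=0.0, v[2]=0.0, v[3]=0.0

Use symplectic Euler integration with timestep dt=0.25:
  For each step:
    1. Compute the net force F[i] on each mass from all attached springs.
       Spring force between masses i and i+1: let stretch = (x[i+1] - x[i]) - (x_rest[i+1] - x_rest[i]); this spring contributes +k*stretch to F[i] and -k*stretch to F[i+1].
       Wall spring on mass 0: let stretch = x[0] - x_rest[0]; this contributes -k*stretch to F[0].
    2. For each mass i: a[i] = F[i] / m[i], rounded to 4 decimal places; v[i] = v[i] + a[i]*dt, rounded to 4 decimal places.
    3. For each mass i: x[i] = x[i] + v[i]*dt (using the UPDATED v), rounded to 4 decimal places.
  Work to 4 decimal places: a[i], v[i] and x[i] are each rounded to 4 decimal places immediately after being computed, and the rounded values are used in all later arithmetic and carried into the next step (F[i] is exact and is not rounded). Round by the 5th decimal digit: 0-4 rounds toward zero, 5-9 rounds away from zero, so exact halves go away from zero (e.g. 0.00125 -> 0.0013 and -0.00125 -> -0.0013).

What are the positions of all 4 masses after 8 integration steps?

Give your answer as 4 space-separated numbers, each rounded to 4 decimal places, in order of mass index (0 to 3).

Step 0: x=[7.0000 12.0000 18.0000 23.0000] v=[0.0000 0.0000 0.0000 0.0000]
Step 1: x=[6.7500 12.1250 17.8750 23.1250] v=[-1.0000 0.5000 -0.5000 0.5000]
Step 2: x=[6.3281 12.2969 17.6875 23.3438] v=[-1.6875 0.6875 -0.7500 0.8750]
Step 3: x=[5.8613 12.3965 17.5332 23.6055] v=[-1.8672 0.3984 -0.6172 1.0469]
Step 4: x=[5.4787 12.3213 17.4959 23.8582] v=[-1.5303 -0.3009 -0.1494 1.0108]
Step 5: x=[5.2666 12.0376 17.6070 24.0656] v=[-0.8484 -1.1349 0.4445 0.8297]
Step 6: x=[5.2426 11.6037 17.8293 24.2157] v=[-0.0962 -1.7357 0.8891 0.6004]
Step 7: x=[5.3584 11.1528 18.0717 24.3175] v=[0.4631 -1.8035 0.9695 0.4072]
Step 8: x=[5.5287 10.8425 18.2300 24.3886] v=[0.6811 -1.2413 0.6330 0.2843]

Answer: 5.5287 10.8425 18.2300 24.3886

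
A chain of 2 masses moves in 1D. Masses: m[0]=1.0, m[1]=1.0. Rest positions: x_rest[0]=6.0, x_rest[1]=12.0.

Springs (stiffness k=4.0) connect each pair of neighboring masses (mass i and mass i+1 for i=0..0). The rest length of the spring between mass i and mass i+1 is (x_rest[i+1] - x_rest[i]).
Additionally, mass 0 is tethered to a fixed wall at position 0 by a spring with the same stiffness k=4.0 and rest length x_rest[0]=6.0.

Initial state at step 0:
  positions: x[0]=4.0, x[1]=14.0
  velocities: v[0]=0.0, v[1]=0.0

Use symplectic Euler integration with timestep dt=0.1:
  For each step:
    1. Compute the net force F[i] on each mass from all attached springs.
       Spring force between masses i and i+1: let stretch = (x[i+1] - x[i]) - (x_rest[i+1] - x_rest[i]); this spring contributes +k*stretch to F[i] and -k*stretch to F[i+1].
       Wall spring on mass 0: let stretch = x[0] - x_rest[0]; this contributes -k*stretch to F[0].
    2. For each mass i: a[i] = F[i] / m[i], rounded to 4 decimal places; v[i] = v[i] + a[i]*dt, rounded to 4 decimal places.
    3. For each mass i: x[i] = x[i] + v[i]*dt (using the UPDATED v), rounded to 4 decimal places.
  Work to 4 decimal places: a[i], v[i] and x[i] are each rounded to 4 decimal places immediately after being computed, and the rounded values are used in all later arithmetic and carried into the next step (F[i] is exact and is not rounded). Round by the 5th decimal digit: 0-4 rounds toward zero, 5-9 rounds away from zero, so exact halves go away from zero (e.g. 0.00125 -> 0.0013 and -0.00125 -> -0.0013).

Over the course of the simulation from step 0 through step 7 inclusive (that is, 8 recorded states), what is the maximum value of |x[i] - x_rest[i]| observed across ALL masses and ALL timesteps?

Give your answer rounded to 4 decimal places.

Answer: 2.0144

Derivation:
Step 0: x=[4.0000 14.0000] v=[0.0000 0.0000]
Step 1: x=[4.2400 13.8400] v=[2.4000 -1.6000]
Step 2: x=[4.6944 13.5360] v=[4.5440 -3.0400]
Step 3: x=[5.3147 13.1183] v=[6.2029 -4.1766]
Step 4: x=[6.0346 12.6285] v=[7.1985 -4.8980]
Step 5: x=[6.7768 12.1149] v=[7.4222 -5.1356]
Step 6: x=[7.4615 11.6278] v=[6.8467 -4.8708]
Step 7: x=[8.0144 11.2141] v=[5.5286 -4.1373]
Max displacement = 2.0144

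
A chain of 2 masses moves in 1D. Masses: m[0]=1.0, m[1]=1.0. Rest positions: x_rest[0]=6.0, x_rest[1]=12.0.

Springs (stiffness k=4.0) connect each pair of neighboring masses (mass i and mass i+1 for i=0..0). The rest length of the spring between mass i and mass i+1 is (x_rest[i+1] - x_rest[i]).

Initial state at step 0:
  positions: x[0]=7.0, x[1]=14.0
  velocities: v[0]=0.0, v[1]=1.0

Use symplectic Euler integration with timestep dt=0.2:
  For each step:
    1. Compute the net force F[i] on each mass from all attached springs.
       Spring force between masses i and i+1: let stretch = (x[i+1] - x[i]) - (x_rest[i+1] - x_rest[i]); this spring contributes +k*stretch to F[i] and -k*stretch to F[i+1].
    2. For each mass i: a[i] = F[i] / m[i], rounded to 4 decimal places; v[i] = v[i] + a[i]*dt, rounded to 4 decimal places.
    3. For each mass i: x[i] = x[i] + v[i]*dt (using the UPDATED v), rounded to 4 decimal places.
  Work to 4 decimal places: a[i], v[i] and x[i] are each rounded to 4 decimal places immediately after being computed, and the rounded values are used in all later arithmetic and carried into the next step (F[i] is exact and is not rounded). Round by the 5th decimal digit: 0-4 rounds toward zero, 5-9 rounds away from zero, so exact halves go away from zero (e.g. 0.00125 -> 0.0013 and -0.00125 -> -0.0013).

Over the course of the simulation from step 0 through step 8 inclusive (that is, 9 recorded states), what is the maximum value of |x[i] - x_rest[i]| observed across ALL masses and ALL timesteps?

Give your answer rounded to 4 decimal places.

Step 0: x=[7.0000 14.0000] v=[0.0000 1.0000]
Step 1: x=[7.1600 14.0400] v=[0.8000 0.2000]
Step 2: x=[7.4608 13.9392] v=[1.5040 -0.5040]
Step 3: x=[7.8381 13.7619] v=[1.8867 -0.8867]
Step 4: x=[8.2032 13.5968] v=[1.8257 -0.8257]
Step 5: x=[8.4713 13.5287] v=[1.3406 -0.3406]
Step 6: x=[8.5886 13.6114] v=[0.5865 0.4135]
Step 7: x=[8.5495 13.8505] v=[-0.1953 1.1953]
Step 8: x=[8.3986 14.2014] v=[-0.7545 1.7545]
Max displacement = 2.5886

Answer: 2.5886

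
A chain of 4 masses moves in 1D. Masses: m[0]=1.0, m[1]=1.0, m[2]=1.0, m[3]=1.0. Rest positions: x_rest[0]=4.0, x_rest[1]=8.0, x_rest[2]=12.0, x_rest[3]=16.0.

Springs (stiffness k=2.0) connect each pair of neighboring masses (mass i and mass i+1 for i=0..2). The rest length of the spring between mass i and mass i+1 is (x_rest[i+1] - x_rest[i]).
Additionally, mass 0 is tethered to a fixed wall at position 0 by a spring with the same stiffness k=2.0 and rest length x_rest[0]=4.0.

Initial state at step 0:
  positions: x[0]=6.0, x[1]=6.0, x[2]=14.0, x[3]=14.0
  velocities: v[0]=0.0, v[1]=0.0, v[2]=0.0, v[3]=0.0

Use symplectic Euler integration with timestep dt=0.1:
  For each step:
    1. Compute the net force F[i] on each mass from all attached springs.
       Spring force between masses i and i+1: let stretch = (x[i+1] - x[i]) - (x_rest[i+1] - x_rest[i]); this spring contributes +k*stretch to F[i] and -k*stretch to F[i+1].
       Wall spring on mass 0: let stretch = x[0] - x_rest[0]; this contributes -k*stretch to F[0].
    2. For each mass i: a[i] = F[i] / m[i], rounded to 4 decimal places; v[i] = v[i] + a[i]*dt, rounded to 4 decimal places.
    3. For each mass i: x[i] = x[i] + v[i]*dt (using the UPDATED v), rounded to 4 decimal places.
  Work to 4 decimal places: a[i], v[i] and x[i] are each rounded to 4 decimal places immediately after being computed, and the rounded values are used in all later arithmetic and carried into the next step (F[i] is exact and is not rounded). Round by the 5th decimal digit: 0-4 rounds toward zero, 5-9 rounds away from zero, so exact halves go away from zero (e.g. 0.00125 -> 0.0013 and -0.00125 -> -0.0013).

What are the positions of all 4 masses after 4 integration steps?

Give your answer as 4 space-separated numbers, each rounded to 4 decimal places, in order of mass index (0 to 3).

Step 0: x=[6.0000 6.0000 14.0000 14.0000] v=[0.0000 0.0000 0.0000 0.0000]
Step 1: x=[5.8800 6.1600 13.8400 14.0800] v=[-1.2000 1.6000 -1.6000 0.8000]
Step 2: x=[5.6480 6.4680 13.5312 14.2352] v=[-2.3200 3.0800 -3.0880 1.5520]
Step 3: x=[5.3194 6.9009 13.0952 14.4563] v=[-3.2856 4.3286 -4.3598 2.2112]
Step 4: x=[4.9161 7.4260 12.5626 14.7302] v=[-4.0332 5.2512 -5.3264 2.7390]

Answer: 4.9161 7.4260 12.5626 14.7302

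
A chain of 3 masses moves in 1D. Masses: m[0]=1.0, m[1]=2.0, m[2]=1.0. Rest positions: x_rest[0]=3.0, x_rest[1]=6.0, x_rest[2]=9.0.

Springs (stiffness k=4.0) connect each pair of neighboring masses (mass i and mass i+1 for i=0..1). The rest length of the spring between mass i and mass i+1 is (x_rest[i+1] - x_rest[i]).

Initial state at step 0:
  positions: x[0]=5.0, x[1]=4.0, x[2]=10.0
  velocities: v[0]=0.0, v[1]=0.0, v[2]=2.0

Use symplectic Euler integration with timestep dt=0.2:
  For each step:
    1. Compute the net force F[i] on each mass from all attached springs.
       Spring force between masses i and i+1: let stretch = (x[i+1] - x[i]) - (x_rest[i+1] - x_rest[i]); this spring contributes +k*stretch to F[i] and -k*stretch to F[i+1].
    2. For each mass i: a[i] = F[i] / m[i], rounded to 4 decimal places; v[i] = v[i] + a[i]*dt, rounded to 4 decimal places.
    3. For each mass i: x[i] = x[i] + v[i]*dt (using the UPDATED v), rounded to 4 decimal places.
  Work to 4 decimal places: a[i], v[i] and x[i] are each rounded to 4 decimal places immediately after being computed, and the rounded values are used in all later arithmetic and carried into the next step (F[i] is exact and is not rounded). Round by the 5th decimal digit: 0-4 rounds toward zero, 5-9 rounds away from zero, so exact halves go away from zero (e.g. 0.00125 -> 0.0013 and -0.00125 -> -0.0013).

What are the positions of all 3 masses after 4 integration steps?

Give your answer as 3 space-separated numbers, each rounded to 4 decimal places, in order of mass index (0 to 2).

Answer: 1.1112 7.5569 8.3750

Derivation:
Step 0: x=[5.0000 4.0000 10.0000] v=[0.0000 0.0000 2.0000]
Step 1: x=[4.3600 4.5600 9.9200] v=[-3.2000 2.8000 -0.4000]
Step 2: x=[3.2720 5.5328 9.4624] v=[-5.4400 4.8640 -2.2880]
Step 3: x=[2.0657 6.6391 8.8561] v=[-6.0314 5.5315 -3.0317]
Step 4: x=[1.1112 7.5569 8.3750] v=[-4.7727 4.5889 -2.4053]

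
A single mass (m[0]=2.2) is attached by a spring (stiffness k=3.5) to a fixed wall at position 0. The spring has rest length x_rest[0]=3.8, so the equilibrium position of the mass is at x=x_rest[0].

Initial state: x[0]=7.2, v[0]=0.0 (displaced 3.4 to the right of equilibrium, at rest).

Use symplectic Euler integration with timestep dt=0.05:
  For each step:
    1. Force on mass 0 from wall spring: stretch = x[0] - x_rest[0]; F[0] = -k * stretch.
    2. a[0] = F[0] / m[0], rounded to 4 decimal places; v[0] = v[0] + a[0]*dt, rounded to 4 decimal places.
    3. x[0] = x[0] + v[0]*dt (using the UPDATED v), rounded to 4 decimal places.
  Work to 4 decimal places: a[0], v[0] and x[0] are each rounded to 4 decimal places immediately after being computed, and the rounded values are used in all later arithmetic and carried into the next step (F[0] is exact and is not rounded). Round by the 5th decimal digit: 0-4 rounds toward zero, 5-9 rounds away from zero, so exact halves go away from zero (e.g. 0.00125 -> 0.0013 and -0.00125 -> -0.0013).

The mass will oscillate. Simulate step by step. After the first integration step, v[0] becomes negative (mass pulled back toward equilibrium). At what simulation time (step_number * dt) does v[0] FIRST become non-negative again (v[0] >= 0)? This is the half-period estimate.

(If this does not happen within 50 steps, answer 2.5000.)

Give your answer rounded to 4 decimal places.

Answer: 2.5000

Derivation:
Step 0: x=[7.2000] v=[0.0000]
Step 1: x=[7.1865] v=[-0.2705]
Step 2: x=[7.1595] v=[-0.5399]
Step 3: x=[7.1191] v=[-0.8071]
Step 4: x=[7.0655] v=[-1.0711]
Step 5: x=[6.9990] v=[-1.3309]
Step 6: x=[6.9197] v=[-1.5854]
Step 7: x=[6.8280] v=[-1.8336]
Step 8: x=[6.7243] v=[-2.0745]
Step 9: x=[6.6089] v=[-2.3071]
Step 10: x=[6.4824] v=[-2.5305]
Step 11: x=[6.3452] v=[-2.7439]
Step 12: x=[6.1979] v=[-2.9464]
Step 13: x=[6.0410] v=[-3.1371]
Step 14: x=[5.8752] v=[-3.3154]
Step 15: x=[5.7012] v=[-3.4805]
Step 16: x=[5.5196] v=[-3.6317]
Step 17: x=[5.3312] v=[-3.7685]
Step 18: x=[5.1367] v=[-3.8903]
Step 19: x=[4.9369] v=[-3.9966]
Step 20: x=[4.7326] v=[-4.0870]
Step 21: x=[4.5245] v=[-4.1612]
Step 22: x=[4.3136] v=[-4.2188]
Step 23: x=[4.1006] v=[-4.2597]
Step 24: x=[3.8864] v=[-4.2836]
Step 25: x=[3.6719] v=[-4.2905]
Step 26: x=[3.4579] v=[-4.2803]
Step 27: x=[3.2452] v=[-4.2531]
Step 28: x=[3.0348] v=[-4.2090]
Step 29: x=[2.8274] v=[-4.1481]
Step 30: x=[2.6239] v=[-4.0707]
Step 31: x=[2.4250] v=[-3.9771]
Step 32: x=[2.2316] v=[-3.8677]
Step 33: x=[2.0445] v=[-3.7429]
Step 34: x=[1.8643] v=[-3.6033]
Step 35: x=[1.6918] v=[-3.4493]
Step 36: x=[1.5277] v=[-3.2816]
Step 37: x=[1.3727] v=[-3.1009]
Step 38: x=[1.2273] v=[-2.9078]
Step 39: x=[1.0921] v=[-2.7032]
Step 40: x=[0.9677] v=[-2.4878]
Step 41: x=[0.8546] v=[-2.2625]
Step 42: x=[0.7532] v=[-2.0282]
Step 43: x=[0.6639] v=[-1.7858]
Step 44: x=[0.5871] v=[-1.5363]
Step 45: x=[0.5231] v=[-1.2807]
Step 46: x=[0.4721] v=[-1.0200]
Step 47: x=[0.4343] v=[-0.7553]
Step 48: x=[0.4099] v=[-0.4876]
Step 49: x=[0.3990] v=[-0.2179]
Step 50: x=[0.4016] v=[0.0526]
First v>=0 after going negative at step 50, time=2.5000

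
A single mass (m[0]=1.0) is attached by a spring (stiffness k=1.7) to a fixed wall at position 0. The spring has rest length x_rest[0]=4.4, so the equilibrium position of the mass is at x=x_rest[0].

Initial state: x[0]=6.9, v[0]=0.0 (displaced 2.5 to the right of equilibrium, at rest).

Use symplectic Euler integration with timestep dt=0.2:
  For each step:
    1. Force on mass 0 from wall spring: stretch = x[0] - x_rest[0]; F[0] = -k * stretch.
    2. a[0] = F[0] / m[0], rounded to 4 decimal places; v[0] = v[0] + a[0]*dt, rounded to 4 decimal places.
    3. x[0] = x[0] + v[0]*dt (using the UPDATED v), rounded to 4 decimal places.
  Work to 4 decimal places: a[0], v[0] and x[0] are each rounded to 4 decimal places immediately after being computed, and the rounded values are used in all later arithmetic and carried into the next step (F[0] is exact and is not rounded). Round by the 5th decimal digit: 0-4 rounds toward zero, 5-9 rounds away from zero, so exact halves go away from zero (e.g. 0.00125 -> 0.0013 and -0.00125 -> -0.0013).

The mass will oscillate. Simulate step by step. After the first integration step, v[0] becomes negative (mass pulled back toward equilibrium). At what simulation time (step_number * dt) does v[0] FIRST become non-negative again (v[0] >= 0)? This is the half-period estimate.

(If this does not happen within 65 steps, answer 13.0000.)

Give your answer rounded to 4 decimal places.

Answer: 2.6000

Derivation:
Step 0: x=[6.9000] v=[0.0000]
Step 1: x=[6.7300] v=[-0.8500]
Step 2: x=[6.4016] v=[-1.6422]
Step 3: x=[5.9371] v=[-2.3227]
Step 4: x=[5.3680] v=[-2.8453]
Step 5: x=[4.7331] v=[-3.1744]
Step 6: x=[4.0756] v=[-3.2877]
Step 7: x=[3.4401] v=[-3.1774]
Step 8: x=[2.8699] v=[-2.8510]
Step 9: x=[2.4037] v=[-2.3308]
Step 10: x=[2.0733] v=[-1.6521]
Step 11: x=[1.9011] v=[-0.8610]
Step 12: x=[1.8988] v=[-0.0114]
Step 13: x=[2.0666] v=[0.8390]
First v>=0 after going negative at step 13, time=2.6000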